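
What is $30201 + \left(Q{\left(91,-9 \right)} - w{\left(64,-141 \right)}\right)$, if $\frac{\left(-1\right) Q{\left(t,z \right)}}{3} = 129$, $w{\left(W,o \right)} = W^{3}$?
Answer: $-232330$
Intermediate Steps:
$Q{\left(t,z \right)} = -387$ ($Q{\left(t,z \right)} = \left(-3\right) 129 = -387$)
$30201 + \left(Q{\left(91,-9 \right)} - w{\left(64,-141 \right)}\right) = 30201 - 262531 = -232330$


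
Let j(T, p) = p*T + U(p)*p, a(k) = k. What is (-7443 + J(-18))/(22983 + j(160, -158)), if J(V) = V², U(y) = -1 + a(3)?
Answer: 2373/871 ≈ 2.7245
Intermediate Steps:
U(y) = 2 (U(y) = -1 + 3 = 2)
j(T, p) = 2*p + T*p (j(T, p) = p*T + 2*p = T*p + 2*p = 2*p + T*p)
(-7443 + J(-18))/(22983 + j(160, -158)) = (-7443 + (-18)²)/(22983 - 158*(2 + 160)) = (-7443 + 324)/(22983 - 158*162) = -7119/(22983 - 25596) = -7119/(-2613) = -7119*(-1/2613) = 2373/871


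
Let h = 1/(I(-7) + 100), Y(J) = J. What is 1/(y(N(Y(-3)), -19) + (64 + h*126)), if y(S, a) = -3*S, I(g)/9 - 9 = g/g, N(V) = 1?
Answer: 95/5858 ≈ 0.016217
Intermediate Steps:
I(g) = 90 (I(g) = 81 + 9*(g/g) = 81 + 9*1 = 81 + 9 = 90)
h = 1/190 (h = 1/(90 + 100) = 1/190 ≈ 0.0052632)
1/(y(N(Y(-3)), -19) + (64 + h*126)) = 1/(-3*1 + (64 + (1/190)*126)) = 1/(-3 + (64 + 63/95)) = 1/(-3 + 6143/95) = 1/(5858/95) = 95/5858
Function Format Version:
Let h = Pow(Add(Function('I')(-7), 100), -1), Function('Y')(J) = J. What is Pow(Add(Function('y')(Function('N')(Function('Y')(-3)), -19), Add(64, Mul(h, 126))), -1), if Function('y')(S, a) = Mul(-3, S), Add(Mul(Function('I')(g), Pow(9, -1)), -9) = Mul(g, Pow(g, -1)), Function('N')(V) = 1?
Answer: Rational(95, 5858) ≈ 0.016217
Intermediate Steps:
Function('I')(g) = 90 (Function('I')(g) = Add(81, Mul(9, Mul(g, Pow(g, -1)))) = Add(81, Mul(9, 1)) = Add(81, 9) = 90)
h = Rational(1, 190) (h = Pow(Add(90, 100), -1) = Pow(190, -1) = Rational(1, 190) ≈ 0.0052632)
Pow(Add(Function('y')(Function('N')(Function('Y')(-3)), -19), Add(64, Mul(h, 126))), -1) = Pow(Add(Mul(-3, 1), Add(64, Mul(Rational(1, 190), 126))), -1) = Pow(Add(-3, Add(64, Rational(63, 95))), -1) = Pow(Add(-3, Rational(6143, 95)), -1) = Pow(Rational(5858, 95), -1) = Rational(95, 5858)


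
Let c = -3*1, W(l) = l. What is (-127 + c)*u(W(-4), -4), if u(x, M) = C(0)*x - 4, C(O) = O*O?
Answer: 520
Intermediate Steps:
C(O) = O²
u(x, M) = -4 (u(x, M) = 0²*x - 4 = 0*x - 4 = 0 - 4 = -4)
c = -3
(-127 + c)*u(W(-4), -4) = (-127 - 3)*(-4) = -130*(-4) = 520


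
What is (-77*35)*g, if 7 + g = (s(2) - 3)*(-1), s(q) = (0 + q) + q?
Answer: 21560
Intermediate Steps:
s(q) = 2*q (s(q) = q + q = 2*q)
g = -8 (g = -7 + (2*2 - 3)*(-1) = -7 + (4 - 3)*(-1) = -7 + 1*(-1) = -7 - 1 = -8)
(-77*35)*g = -77*35*(-8) = -2695*(-8) = 21560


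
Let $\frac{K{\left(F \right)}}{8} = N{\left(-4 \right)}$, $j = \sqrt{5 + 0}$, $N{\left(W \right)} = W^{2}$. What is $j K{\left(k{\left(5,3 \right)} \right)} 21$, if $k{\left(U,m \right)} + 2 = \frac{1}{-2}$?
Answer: $2688 \sqrt{5} \approx 6010.5$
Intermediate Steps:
$k{\left(U,m \right)} = - \frac{5}{2}$ ($k{\left(U,m \right)} = -2 + \frac{1}{-2} = -2 - \frac{1}{2} = - \frac{5}{2}$)
$j = \sqrt{5} \approx 2.2361$
$K{\left(F \right)} = 128$ ($K{\left(F \right)} = 8 \left(-4\right)^{2} = 8 \cdot 16 = 128$)
$j K{\left(k{\left(5,3 \right)} \right)} 21 = \sqrt{5} \cdot 128 \cdot 21 = 128 \sqrt{5} \cdot 21 = 2688 \sqrt{5}$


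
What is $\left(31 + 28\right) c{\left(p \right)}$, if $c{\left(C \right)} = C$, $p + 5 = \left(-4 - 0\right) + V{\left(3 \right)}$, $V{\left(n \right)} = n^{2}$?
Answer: $0$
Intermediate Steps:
$p = 0$ ($p = -5 + \left(\left(-4 - 0\right) + 3^{2}\right) = -5 + \left(\left(-4 + 0\right) + 9\right) = -5 + \left(-4 + 9\right) = -5 + 5 = 0$)
$\left(31 + 28\right) c{\left(p \right)} = \left(31 + 28\right) 0 = 59 \cdot 0 = 0$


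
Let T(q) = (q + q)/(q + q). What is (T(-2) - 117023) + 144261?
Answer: 27239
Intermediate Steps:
T(q) = 1 (T(q) = (2*q)/((2*q)) = (2*q)*(1/(2*q)) = 1)
(T(-2) - 117023) + 144261 = (1 - 117023) + 144261 = -117022 + 144261 = 27239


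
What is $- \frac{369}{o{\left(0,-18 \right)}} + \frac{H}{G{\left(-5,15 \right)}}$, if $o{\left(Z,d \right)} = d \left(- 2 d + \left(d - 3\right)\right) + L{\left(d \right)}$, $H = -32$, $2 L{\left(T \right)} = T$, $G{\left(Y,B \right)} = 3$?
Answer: $- \frac{869}{93} \approx -9.3441$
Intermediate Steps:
$L{\left(T \right)} = \frac{T}{2}$
$o{\left(Z,d \right)} = \frac{d}{2} + d \left(-3 - d\right)$ ($o{\left(Z,d \right)} = d \left(- 2 d + \left(d - 3\right)\right) + \frac{d}{2} = d \left(- 2 d + \left(-3 + d\right)\right) + \frac{d}{2} = d \left(-3 - d\right) + \frac{d}{2} = \frac{d}{2} + d \left(-3 - d\right)$)
$- \frac{369}{o{\left(0,-18 \right)}} + \frac{H}{G{\left(-5,15 \right)}} = - \frac{369}{\frac{1}{2} \left(-18\right) \left(-5 - -36\right)} - \frac{32}{3} = - \frac{369}{\frac{1}{2} \left(-18\right) \left(-5 + 36\right)} - \frac{32}{3} = - \frac{369}{\frac{1}{2} \left(-18\right) 31} - \frac{32}{3} = - \frac{369}{-279} - \frac{32}{3} = \left(-369\right) \left(- \frac{1}{279}\right) - \frac{32}{3} = \frac{41}{31} - \frac{32}{3} = - \frac{869}{93}$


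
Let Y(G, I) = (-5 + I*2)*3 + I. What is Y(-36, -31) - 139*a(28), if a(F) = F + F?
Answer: -8016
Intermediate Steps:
Y(G, I) = -15 + 7*I (Y(G, I) = (-5 + 2*I)*3 + I = (-15 + 6*I) + I = -15 + 7*I)
a(F) = 2*F
Y(-36, -31) - 139*a(28) = (-15 + 7*(-31)) - 278*28 = (-15 - 217) - 139*56 = -232 - 7784 = -8016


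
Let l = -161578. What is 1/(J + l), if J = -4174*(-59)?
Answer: 1/84688 ≈ 1.1808e-5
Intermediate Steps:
J = 246266
1/(J + l) = 1/(246266 - 161578) = 1/84688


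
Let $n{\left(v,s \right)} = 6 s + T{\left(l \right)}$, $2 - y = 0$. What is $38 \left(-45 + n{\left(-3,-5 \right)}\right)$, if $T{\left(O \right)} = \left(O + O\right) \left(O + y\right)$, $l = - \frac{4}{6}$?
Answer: $- \frac{26258}{9} \approx -2917.6$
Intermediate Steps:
$y = 2$ ($y = 2 - 0 = 2 + 0 = 2$)
$l = - \frac{2}{3}$ ($l = \left(-4\right) \frac{1}{6} = - \frac{2}{3} \approx -0.66667$)
$T{\left(O \right)} = 2 O \left(2 + O\right)$ ($T{\left(O \right)} = \left(O + O\right) \left(O + 2\right) = 2 O \left(2 + O\right)$)
$n{\left(v,s \right)} = - \frac{16}{9} + 6 s$ ($n{\left(v,s \right)} = 6 s + 2 \left(- \frac{2}{3}\right) \left(2 - \frac{2}{3}\right) = 6 s + 2 \left(- \frac{2}{3}\right) \frac{4}{3} = 6 s - \frac{16}{9} = - \frac{16}{9} + 6 s$)
$38 \left(-45 + n{\left(-3,-5 \right)}\right) = 38 \left(-45 + \left(- \frac{16}{9} + 6 \left(-5\right)\right)\right) = 38 \left(-45 - \frac{286}{9}\right) = 38 \left(- \frac{691}{9}\right) = - \frac{26258}{9}$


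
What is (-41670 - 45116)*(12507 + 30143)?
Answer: -3701422900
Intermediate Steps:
(-41670 - 45116)*(12507 + 30143) = -86786*42650 = -3701422900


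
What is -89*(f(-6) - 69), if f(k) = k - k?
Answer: 6141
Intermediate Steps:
f(k) = 0
-89*(f(-6) - 69) = -89*(0 - 69) = -89*(-69) = -1*(-6141) = 6141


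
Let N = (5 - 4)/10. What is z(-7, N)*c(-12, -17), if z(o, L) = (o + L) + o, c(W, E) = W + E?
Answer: 4031/10 ≈ 403.10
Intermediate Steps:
c(W, E) = E + W
N = ⅒ (N = 1*(⅒) = ⅒ ≈ 0.10000)
z(o, L) = L + 2*o (z(o, L) = (L + o) + o = L + 2*o)
z(-7, N)*c(-12, -17) = (⅒ + 2*(-7))*(-17 - 12) = (⅒ - 14)*(-29) = -139/10*(-29) = 4031/10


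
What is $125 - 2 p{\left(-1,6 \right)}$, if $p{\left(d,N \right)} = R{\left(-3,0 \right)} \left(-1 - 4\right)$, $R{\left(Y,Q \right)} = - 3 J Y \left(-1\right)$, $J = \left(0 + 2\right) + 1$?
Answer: $-145$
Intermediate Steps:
$J = 3$ ($J = 2 + 1 = 3$)
$R{\left(Y,Q \right)} = 9 Y$ ($R{\left(Y,Q \right)} = \left(-3\right) 3 Y \left(-1\right) = - 9 \left(- Y\right) = 9 Y$)
$p{\left(d,N \right)} = 135$ ($p{\left(d,N \right)} = 9 \left(-3\right) \left(-1 - 4\right) = \left(-27\right) \left(-5\right) = 135$)
$125 - 2 p{\left(-1,6 \right)} = 125 - 270 = -145$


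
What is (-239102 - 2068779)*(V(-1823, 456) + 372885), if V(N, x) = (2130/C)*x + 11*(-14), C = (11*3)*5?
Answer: -9611846633633/11 ≈ -8.7380e+11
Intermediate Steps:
C = 165 (C = 33*5 = 165)
V(N, x) = -154 + 142*x/11 (V(N, x) = (2130/165)*x + 11*(-14) = (2130*(1/165))*x - 154 = 142*x/11 - 154 = -154 + 142*x/11)
(-239102 - 2068779)*(V(-1823, 456) + 372885) = (-239102 - 2068779)*((-154 + (142/11)*456) + 372885) = -2307881*((-154 + 64752/11) + 372885) = -2307881*(63058/11 + 372885) = -2307881*4164793/11 = -9611846633633/11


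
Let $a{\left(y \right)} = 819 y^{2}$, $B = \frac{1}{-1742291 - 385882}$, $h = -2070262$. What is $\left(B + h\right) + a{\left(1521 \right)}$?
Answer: $\frac{4027860913735640}{2128173} \approx 1.8926 \cdot 10^{9}$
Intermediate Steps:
$B = - \frac{1}{2128173}$ ($B = \frac{1}{-2128173} = - \frac{1}{2128173} \approx -4.6989 \cdot 10^{-7}$)
$\left(B + h\right) + a{\left(1521 \right)} = \left(- \frac{1}{2128173} - 2070262\right) + 819 \cdot 1521^{2} = - \frac{4405875691327}{2128173} + 819 \cdot 2313441 = - \frac{4405875691327}{2128173} + 1894708179 = \frac{4027860913735640}{2128173}$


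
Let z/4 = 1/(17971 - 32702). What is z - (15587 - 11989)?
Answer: -53002142/14731 ≈ -3598.0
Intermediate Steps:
z = -4/14731 (z = 4/(17971 - 32702) = 4/(-14731) = 4*(-1/14731) = -4/14731 ≈ -0.00027154)
z - (15587 - 11989) = -4/14731 - (15587 - 11989) = -4/14731 - 1*3598 = -4/14731 - 3598 = -53002142/14731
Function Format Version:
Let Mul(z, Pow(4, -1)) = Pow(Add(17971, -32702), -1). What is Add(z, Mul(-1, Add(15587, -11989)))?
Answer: Rational(-53002142, 14731) ≈ -3598.0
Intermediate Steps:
z = Rational(-4, 14731) (z = Mul(4, Pow(Add(17971, -32702), -1)) = Mul(4, Pow(-14731, -1)) = Mul(4, Rational(-1, 14731)) = Rational(-4, 14731) ≈ -0.00027154)
Add(z, Mul(-1, Add(15587, -11989))) = Add(Rational(-4, 14731), Mul(-1, Add(15587, -11989))) = Add(Rational(-4, 14731), Mul(-1, 3598)) = Add(Rational(-4, 14731), -3598) = Rational(-53002142, 14731)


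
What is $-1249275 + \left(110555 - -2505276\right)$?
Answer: $1366556$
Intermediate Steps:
$-1249275 + \left(110555 - -2505276\right) = -1249275 + \left(110555 + 2505276\right) = -1249275 + 2615831 = 1366556$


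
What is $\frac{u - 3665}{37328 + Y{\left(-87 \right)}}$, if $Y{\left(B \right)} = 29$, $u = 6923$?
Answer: $\frac{3258}{37357} \approx 0.087213$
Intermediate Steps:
$\frac{u - 3665}{37328 + Y{\left(-87 \right)}} = \frac{6923 - 3665}{37328 + 29} = \frac{3258}{37357}$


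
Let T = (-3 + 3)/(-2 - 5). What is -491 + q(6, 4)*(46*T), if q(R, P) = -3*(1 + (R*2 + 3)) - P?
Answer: -491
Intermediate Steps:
T = 0 (T = 0/(-7) = 0*(-⅐) = 0)
q(R, P) = -12 - P - 6*R (q(R, P) = -3*(1 + (2*R + 3)) - P = -3*(1 + (3 + 2*R)) - P = -3*(4 + 2*R) - P = (-12 - 6*R) - P = -12 - P - 6*R)
-491 + q(6, 4)*(46*T) = -491 + (-12 - 1*4 - 6*6)*(46*0) = -491 + (-12 - 4 - 36)*0 = -491 - 52*0 = -491 + 0 = -491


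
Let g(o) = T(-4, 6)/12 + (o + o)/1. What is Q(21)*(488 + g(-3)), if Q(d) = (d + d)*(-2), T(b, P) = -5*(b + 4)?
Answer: -40488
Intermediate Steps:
T(b, P) = -20 - 5*b (T(b, P) = -5*(4 + b) = -20 - 5*b)
g(o) = 2*o (g(o) = (-20 - 5*(-4))/12 + (o + o)/1 = (-20 + 20)*(1/12) + (2*o)*1 = 0*(1/12) + 2*o = 0 + 2*o = 2*o)
Q(d) = -4*d (Q(d) = (2*d)*(-2) = -4*d)
Q(21)*(488 + g(-3)) = (-4*21)*(488 + 2*(-3)) = -84*(488 - 6) = -84*482 = -40488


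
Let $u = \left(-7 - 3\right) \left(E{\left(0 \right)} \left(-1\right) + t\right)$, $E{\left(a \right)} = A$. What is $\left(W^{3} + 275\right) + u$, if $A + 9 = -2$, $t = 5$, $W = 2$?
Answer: $123$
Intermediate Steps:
$A = -11$ ($A = -9 - 2 = -11$)
$E{\left(a \right)} = -11$
$u = -160$ ($u = \left(-7 - 3\right) \left(\left(-11\right) \left(-1\right) + 5\right) = - 10 \left(11 + 5\right) = \left(-10\right) 16 = -160$)
$\left(W^{3} + 275\right) + u = \left(2^{3} + 275\right) - 160 = \left(8 + 275\right) - 160 = 283 - 160 = 123$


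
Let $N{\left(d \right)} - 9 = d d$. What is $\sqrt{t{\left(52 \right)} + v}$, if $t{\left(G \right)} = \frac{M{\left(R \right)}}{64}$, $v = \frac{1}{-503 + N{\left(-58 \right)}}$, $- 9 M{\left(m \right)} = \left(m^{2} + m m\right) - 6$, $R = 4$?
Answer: $\frac{i \sqrt{53126570}}{34440} \approx 0.21164 i$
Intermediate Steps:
$N{\left(d \right)} = 9 + d^{2}$ ($N{\left(d \right)} = 9 + d d = 9 + d^{2}$)
$M{\left(m \right)} = \frac{2}{3} - \frac{2 m^{2}}{9}$ ($M{\left(m \right)} = - \frac{\left(m^{2} + m m\right) - 6}{9} = - \frac{\left(m^{2} + m^{2}\right) - 6}{9} = - \frac{2 m^{2} - 6}{9} = - \frac{-6 + 2 m^{2}}{9} = \frac{2}{3} - \frac{2 m^{2}}{9}$)
$v = \frac{1}{2870}$ ($v = \frac{1}{-503 + \left(9 + \left(-58\right)^{2}\right)} = \frac{1}{-503 + \left(9 + 3364\right)} = \frac{1}{-503 + 3373} = \frac{1}{2870} \approx 0.00034843$)
$t{\left(G \right)} = - \frac{13}{288}$ ($t{\left(G \right)} = \frac{\frac{2}{3} - \frac{2 \cdot 4^{2}}{9}}{64} = \left(\frac{2}{3} - \frac{32}{9}\right) \frac{1}{64} = \left(- \frac{26}{9}\right) \frac{1}{64} = - \frac{13}{288}$)
$\sqrt{t{\left(52 \right)} + v} = \sqrt{- \frac{13}{288} + \frac{1}{2870}} = \sqrt{- \frac{18511}{413280}} = \frac{i \sqrt{53126570}}{34440}$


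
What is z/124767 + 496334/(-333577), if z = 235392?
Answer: 5531751002/13873133853 ≈ 0.39874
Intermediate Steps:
z/124767 + 496334/(-333577) = 235392/124767 + 496334/(-333577) = 235392*(1/124767) + 496334*(-1/333577) = 78464/41589 - 496334/333577 = 5531751002/13873133853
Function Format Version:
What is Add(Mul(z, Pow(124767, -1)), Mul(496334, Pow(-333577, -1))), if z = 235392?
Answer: Rational(5531751002, 13873133853) ≈ 0.39874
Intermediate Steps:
Add(Mul(z, Pow(124767, -1)), Mul(496334, Pow(-333577, -1))) = Add(Mul(235392, Pow(124767, -1)), Mul(496334, Pow(-333577, -1))) = Add(Mul(235392, Rational(1, 124767)), Mul(496334, Rational(-1, 333577))) = Add(Rational(78464, 41589), Rational(-496334, 333577)) = Rational(5531751002, 13873133853)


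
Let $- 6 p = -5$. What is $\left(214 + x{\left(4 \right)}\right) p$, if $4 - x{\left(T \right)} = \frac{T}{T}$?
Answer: $\frac{1085}{6} \approx 180.83$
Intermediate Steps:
$x{\left(T \right)} = 3$ ($x{\left(T \right)} = 4 - \frac{T}{T} = 4 - 1 = 3$)
$p = \frac{5}{6}$ ($p = \left(- \frac{1}{6}\right) \left(-5\right) = \frac{5}{6} \approx 0.83333$)
$\left(214 + x{\left(4 \right)}\right) p = \left(214 + 3\right) \frac{5}{6} = 217 \cdot \frac{5}{6} = \frac{1085}{6}$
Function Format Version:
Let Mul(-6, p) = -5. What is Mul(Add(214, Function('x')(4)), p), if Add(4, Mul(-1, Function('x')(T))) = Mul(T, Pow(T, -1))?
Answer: Rational(1085, 6) ≈ 180.83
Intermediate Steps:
Function('x')(T) = 3 (Function('x')(T) = Add(4, Mul(-1, Mul(T, Pow(T, -1)))) = Add(4, Mul(-1, 1)) = Add(4, -1) = 3)
p = Rational(5, 6) (p = Mul(Rational(-1, 6), -5) = Rational(5, 6) ≈ 0.83333)
Mul(Add(214, Function('x')(4)), p) = Mul(Add(214, 3), Rational(5, 6)) = Mul(217, Rational(5, 6)) = Rational(1085, 6)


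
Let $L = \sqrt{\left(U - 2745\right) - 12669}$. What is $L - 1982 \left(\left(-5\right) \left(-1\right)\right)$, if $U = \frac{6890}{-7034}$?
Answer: $-9910 + \frac{i \sqrt{190672336711}}{3517} \approx -9910.0 + 124.16 i$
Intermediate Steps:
$U = - \frac{3445}{3517}$ ($U = 6890 \left(- \frac{1}{7034}\right) = - \frac{3445}{3517} \approx -0.97953$)
$L = \frac{i \sqrt{190672336711}}{3517}$ ($L = \sqrt{\left(- \frac{3445}{3517} - 2745\right) - 12669} = \sqrt{- \frac{9657610}{3517} - 12669} = \sqrt{- \frac{54214483}{3517}} = \frac{i \sqrt{190672336711}}{3517} \approx 124.16 i$)
$L - 1982 \left(\left(-5\right) \left(-1\right)\right) = \frac{i \sqrt{190672336711}}{3517} - 1982 \left(\left(-5\right) \left(-1\right)\right) = \frac{i \sqrt{190672336711}}{3517} - 9910 = -9910 + \frac{i \sqrt{190672336711}}{3517}$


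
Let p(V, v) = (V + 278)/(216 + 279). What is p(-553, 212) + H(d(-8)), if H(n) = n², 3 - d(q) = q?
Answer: 1084/9 ≈ 120.44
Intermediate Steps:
p(V, v) = 278/495 + V/495 (p(V, v) = (278 + V)/495 = (278 + V)*(1/495) = 278/495 + V/495)
d(q) = 3 - q
p(-553, 212) + H(d(-8)) = (278/495 + (1/495)*(-553)) + (3 - 1*(-8))² = (278/495 - 553/495) + (3 + 8)² = -5/9 + 11² = -5/9 + 121 = 1084/9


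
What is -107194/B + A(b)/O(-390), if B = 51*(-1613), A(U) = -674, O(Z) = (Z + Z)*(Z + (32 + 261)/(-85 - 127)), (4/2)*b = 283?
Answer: 192381323856/147888171145 ≈ 1.3009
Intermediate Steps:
b = 283/2 (b = (½)*283 = 283/2 ≈ 141.50)
O(Z) = 2*Z*(-293/212 + Z) (O(Z) = (2*Z)*(Z + 293/(-212)) = (2*Z)*(Z + 293*(-1/212)) = (2*Z)*(Z - 293/212) = (2*Z)*(-293/212 + Z) = 2*Z*(-293/212 + Z))
B = -82263
-107194/B + A(b)/O(-390) = -107194/(-82263) - 674*(-53/(195*(-293 + 212*(-390)))) = -107194*(-1/82263) - 674*(-53/(195*(-293 - 82680))) = 107194/82263 - 674/((1/106)*(-390)*(-82973)) = 107194/82263 - 674/16179735/53 = 107194/82263 - 674*53/16179735 = 107194/82263 - 35722/16179735 = 192381323856/147888171145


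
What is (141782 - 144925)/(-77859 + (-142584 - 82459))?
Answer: 3143/302902 ≈ 0.010376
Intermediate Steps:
(141782 - 144925)/(-77859 + (-142584 - 82459)) = -3143/(-77859 - 225043) = -3143/(-302902) = -3143*(-1/302902) = 3143/302902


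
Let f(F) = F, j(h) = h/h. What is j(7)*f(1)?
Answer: 1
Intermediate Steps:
j(h) = 1
j(7)*f(1) = 1*1 = 1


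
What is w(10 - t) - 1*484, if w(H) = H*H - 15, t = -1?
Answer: -378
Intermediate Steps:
w(H) = -15 + H**2 (w(H) = H**2 - 15 = -15 + H**2)
w(10 - t) - 1*484 = (-15 + (10 - 1*(-1))**2) - 1*484 = (-15 + (10 + 1)**2) - 484 = (-15 + 11**2) - 484 = (-15 + 121) - 484 = 106 - 484 = -378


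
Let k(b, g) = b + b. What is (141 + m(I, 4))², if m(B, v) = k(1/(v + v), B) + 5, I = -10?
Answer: 342225/16 ≈ 21389.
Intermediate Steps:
k(b, g) = 2*b
m(B, v) = 5 + 1/v (m(B, v) = 2/(v + v) + 5 = 2/((2*v)) + 5 = 2*(1/(2*v)) + 5 = 1/v + 5 = 5 + 1/v)
(141 + m(I, 4))² = (141 + (5 + 1/4))² = (141 + (5 + ¼))² = (141 + 21/4)² = (585/4)² = 342225/16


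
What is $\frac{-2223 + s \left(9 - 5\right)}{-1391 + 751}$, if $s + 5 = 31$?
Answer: $\frac{2119}{640} \approx 3.3109$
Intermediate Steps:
$s = 26$ ($s = -5 + 31 = 26$)
$\frac{-2223 + s \left(9 - 5\right)}{-1391 + 751} = \frac{-2223 + 26 \left(9 - 5\right)}{-1391 + 751} = \frac{-2223 + 26 \cdot 4}{-640} = \left(-2223 + 104\right) \left(- \frac{1}{640}\right) = \left(-2119\right) \left(- \frac{1}{640}\right) = \frac{2119}{640}$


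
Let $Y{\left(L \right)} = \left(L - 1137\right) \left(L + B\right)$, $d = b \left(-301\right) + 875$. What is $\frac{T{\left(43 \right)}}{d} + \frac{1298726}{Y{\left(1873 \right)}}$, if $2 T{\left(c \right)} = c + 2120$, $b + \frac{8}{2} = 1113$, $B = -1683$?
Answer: $\frac{270826319}{29171360} \approx 9.284$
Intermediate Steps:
$b = 1109$ ($b = -4 + 1113 = 1109$)
$d = -332934$ ($d = 1109 \left(-301\right) + 875 = -333809 + 875 = -332934$)
$T{\left(c \right)} = 1060 + \frac{c}{2}$ ($T{\left(c \right)} = \frac{c + 2120}{2} = \frac{2120 + c}{2} = 1060 + \frac{c}{2}$)
$Y{\left(L \right)} = \left(-1683 + L\right) \left(-1137 + L\right)$ ($Y{\left(L \right)} = \left(L - 1137\right) \left(L - 1683\right) = \left(-1137 + L\right) \left(-1683 + L\right) = \left(-1683 + L\right) \left(-1137 + L\right)$)
$\frac{T{\left(43 \right)}}{d} + \frac{1298726}{Y{\left(1873 \right)}} = \frac{1060 + \frac{1}{2} \cdot 43}{-332934} + \frac{1298726}{1913571 + 1873^{2} - 5281860} = \left(1060 + \frac{43}{2}\right) \left(- \frac{1}{332934}\right) + \frac{1298726}{1913571 + 3508129 - 5281860} = \frac{2163}{2} \left(- \frac{1}{332934}\right) + \frac{1298726}{139840} = - \frac{103}{31708} + 1298726 \cdot \frac{1}{139840} = - \frac{103}{31708} + \frac{34177}{3680} = \frac{270826319}{29171360}$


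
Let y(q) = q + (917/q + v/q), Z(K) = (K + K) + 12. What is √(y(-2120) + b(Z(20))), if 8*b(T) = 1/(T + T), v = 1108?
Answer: I*√64439129443/5512 ≈ 46.054*I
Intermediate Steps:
Z(K) = 12 + 2*K (Z(K) = 2*K + 12 = 12 + 2*K)
b(T) = 1/(16*T) (b(T) = 1/(8*(T + T)) = 1/(8*((2*T))) = (1/(2*T))/8 = 1/(16*T))
y(q) = q + 2025/q (y(q) = q + (917/q + 1108/q) = q + 2025/q)
√(y(-2120) + b(Z(20))) = √((-2120 + 2025/(-2120)) + 1/(16*(12 + 2*20))) = √((-2120 + 2025*(-1/2120)) + 1/(16*(12 + 40))) = √((-2120 - 405/424) + (1/16)/52) = √(-899285/424 + (1/16)*(1/52)) = √(-899285/424 + 1/832) = √(-93525587/44096) = I*√64439129443/5512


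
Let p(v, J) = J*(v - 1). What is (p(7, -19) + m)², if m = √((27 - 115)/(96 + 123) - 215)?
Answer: (24966 - I*√10330887)²/47961 ≈ 12781.0 - 3346.3*I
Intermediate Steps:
p(v, J) = J*(-1 + v)
m = I*√10330887/219 (m = √(-88/219 - 215) = √(-47173/219) = I*√10330887/219 ≈ 14.677*I)
(p(7, -19) + m)² = (-19*(-1 + 7) + I*√10330887/219)² = (-19*6 + I*√10330887/219)² = (-114 + I*√10330887/219)²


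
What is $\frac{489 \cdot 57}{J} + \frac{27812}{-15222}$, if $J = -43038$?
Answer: $- \frac{10007751}{4043978} \approx -2.4747$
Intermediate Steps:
$\frac{489 \cdot 57}{J} + \frac{27812}{-15222} = \frac{489 \cdot 57}{-43038} + \frac{27812}{-15222} = 27873 \left(- \frac{1}{43038}\right) + 27812 \left(- \frac{1}{15222}\right) = - \frac{3097}{4782} - \frac{13906}{7611} = - \frac{10007751}{4043978}$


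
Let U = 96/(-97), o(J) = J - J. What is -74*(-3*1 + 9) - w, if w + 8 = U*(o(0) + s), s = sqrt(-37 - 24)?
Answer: -436 + 96*I*sqrt(61)/97 ≈ -436.0 + 7.7297*I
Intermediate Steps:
o(J) = 0
U = -96/97 (U = 96*(-1/97) = -96/97 ≈ -0.98969)
s = I*sqrt(61) (s = sqrt(-61) = I*sqrt(61) ≈ 7.8102*I)
w = -8 - 96*I*sqrt(61)/97 (w = -8 - 96*(0 + I*sqrt(61))/97 = -8 - 96*I*sqrt(61)/97 ≈ -8.0 - 7.7297*I)
-74*(-3*1 + 9) - w = -74*(-3*1 + 9) - (-8 - 96*I*sqrt(61)/97) = -74*(-3 + 9) + (8 + 96*I*sqrt(61)/97) = -74*6 + (8 + 96*I*sqrt(61)/97) = -444 + (8 + 96*I*sqrt(61)/97) = -436 + 96*I*sqrt(61)/97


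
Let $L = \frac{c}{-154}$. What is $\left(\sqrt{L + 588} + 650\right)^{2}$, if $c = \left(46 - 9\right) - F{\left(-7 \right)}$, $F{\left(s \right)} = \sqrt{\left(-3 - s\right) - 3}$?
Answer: $\frac{\left(50050 + \sqrt{3484866}\right)^{2}}{5929} \approx 4.5461 \cdot 10^{5}$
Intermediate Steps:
$F{\left(s \right)} = \sqrt{-6 - s}$
$c = 36$ ($c = \left(46 - 9\right) - \sqrt{-6 - -7} = 37 - \sqrt{-6 + 7} = 37 - \sqrt{1} = 37 - 1 = 36$)
$L = - \frac{18}{77}$ ($L = \frac{36}{-154} = 36 \left(- \frac{1}{154}\right) = - \frac{18}{77} \approx -0.23377$)
$\left(\sqrt{L + 588} + 650\right)^{2} = \left(\sqrt{- \frac{18}{77} + 588} + 650\right)^{2} = \left(\sqrt{\frac{45258}{77}} + 650\right)^{2} = \left(\frac{\sqrt{3484866}}{77} + 650\right)^{2} = \left(650 + \frac{\sqrt{3484866}}{77}\right)^{2}$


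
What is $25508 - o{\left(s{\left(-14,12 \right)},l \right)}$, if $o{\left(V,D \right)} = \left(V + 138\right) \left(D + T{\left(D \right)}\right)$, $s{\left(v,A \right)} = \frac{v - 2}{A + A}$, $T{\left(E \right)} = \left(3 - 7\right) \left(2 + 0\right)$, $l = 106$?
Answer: $\frac{36148}{3} \approx 12049.0$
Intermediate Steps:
$T{\left(E \right)} = -8$ ($T{\left(E \right)} = \left(-4\right) 2 = -8$)
$s{\left(v,A \right)} = \frac{-2 + v}{2 A}$
$o{\left(V,D \right)} = \left(-8 + D\right) \left(138 + V\right)$ ($o{\left(V,D \right)} = \left(V + 138\right) \left(D - 8\right) = \left(138 + V\right) \left(-8 + D\right) = \left(-8 + D\right) \left(138 + V\right)$)
$25508 - o{\left(s{\left(-14,12 \right)},l \right)} = 25508 - \left(-1104 - 8 \frac{-2 - 14}{2 \cdot 12} + 138 \cdot 106 + 106 \frac{-2 - 14}{2 \cdot 12}\right) = 25508 - \left(-1104 - 8 \cdot \frac{1}{2} \cdot \frac{1}{12} \left(-16\right) + 14628 + 106 \cdot \frac{1}{2} \cdot \frac{1}{12} \left(-16\right)\right) = 25508 - \left(-1104 - - \frac{16}{3} + 14628 + 106 \left(- \frac{2}{3}\right)\right) = 25508 - \left(-1104 + \frac{16}{3} + 14628 - \frac{212}{3}\right) = 25508 - \frac{40376}{3} = \frac{36148}{3}$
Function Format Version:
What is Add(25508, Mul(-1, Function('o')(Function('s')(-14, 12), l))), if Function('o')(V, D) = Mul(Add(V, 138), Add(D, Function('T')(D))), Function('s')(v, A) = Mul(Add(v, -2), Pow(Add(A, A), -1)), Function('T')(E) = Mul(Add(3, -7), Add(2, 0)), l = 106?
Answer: Rational(36148, 3) ≈ 12049.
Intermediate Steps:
Function('T')(E) = -8 (Function('T')(E) = Mul(-4, 2) = -8)
Function('s')(v, A) = Mul(Rational(1, 2), Pow(A, -1), Add(-2, v)) (Function('s')(v, A) = Mul(Add(-2, v), Pow(Mul(2, A), -1)) = Mul(Add(-2, v), Mul(Rational(1, 2), Pow(A, -1))) = Mul(Rational(1, 2), Pow(A, -1), Add(-2, v)))
Function('o')(V, D) = Mul(Add(-8, D), Add(138, V)) (Function('o')(V, D) = Mul(Add(V, 138), Add(D, -8)) = Mul(Add(138, V), Add(-8, D)) = Mul(Add(-8, D), Add(138, V)))
Add(25508, Mul(-1, Function('o')(Function('s')(-14, 12), l))) = Add(25508, Mul(-1, Add(-1104, Mul(-8, Mul(Rational(1, 2), Pow(12, -1), Add(-2, -14))), Mul(138, 106), Mul(106, Mul(Rational(1, 2), Pow(12, -1), Add(-2, -14)))))) = Add(25508, Mul(-1, Add(-1104, Mul(-8, Mul(Rational(1, 2), Rational(1, 12), -16)), 14628, Mul(106, Mul(Rational(1, 2), Rational(1, 12), -16))))) = Add(25508, Mul(-1, Add(-1104, Mul(-8, Rational(-2, 3)), 14628, Mul(106, Rational(-2, 3))))) = Add(25508, Mul(-1, Add(-1104, Rational(16, 3), 14628, Rational(-212, 3)))) = Add(25508, Mul(-1, Rational(40376, 3))) = Add(25508, Rational(-40376, 3)) = Rational(36148, 3)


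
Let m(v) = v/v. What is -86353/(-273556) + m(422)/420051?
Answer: 36272937559/114907471356 ≈ 0.31567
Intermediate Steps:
m(v) = 1
-86353/(-273556) + m(422)/420051 = -86353/(-273556) + 1/420051 = -86353*(-1/273556) + 1*(1/420051) = 86353/273556 + 1/420051 = 36272937559/114907471356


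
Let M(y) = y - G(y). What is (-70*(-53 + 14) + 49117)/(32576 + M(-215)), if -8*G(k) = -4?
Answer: 103694/64721 ≈ 1.6022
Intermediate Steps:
G(k) = ½ (G(k) = -⅛*(-4) = ½)
M(y) = -½ + y (M(y) = y - 1*½ = y - ½ = -½ + y)
(-70*(-53 + 14) + 49117)/(32576 + M(-215)) = (-70*(-53 + 14) + 49117)/(32576 + (-½ - 215)) = (-70*(-39) + 49117)/(32576 - 431/2) = (2730 + 49117)/(64721/2) = 51847*(2/64721) = 103694/64721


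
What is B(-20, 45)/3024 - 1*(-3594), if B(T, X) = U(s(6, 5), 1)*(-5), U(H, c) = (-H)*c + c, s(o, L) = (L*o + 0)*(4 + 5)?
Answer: 10869601/3024 ≈ 3594.4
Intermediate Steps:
s(o, L) = 9*L*o (s(o, L) = (L*o)*9 = 9*L*o)
U(H, c) = c - H*c (U(H, c) = -H*c + c = c - H*c)
B(T, X) = 1345 (B(T, X) = (1*(1 - 9*5*6))*(-5) = (1*(1 - 1*270))*(-5) = (1*(1 - 270))*(-5) = (1*(-269))*(-5) = -269*(-5) = 1345)
B(-20, 45)/3024 - 1*(-3594) = 1345/3024 - 1*(-3594) = 1345*(1/3024) + 3594 = 1345/3024 + 3594 = 10869601/3024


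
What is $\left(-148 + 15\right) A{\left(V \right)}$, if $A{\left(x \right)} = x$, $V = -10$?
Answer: $1330$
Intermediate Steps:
$\left(-148 + 15\right) A{\left(V \right)} = \left(-148 + 15\right) \left(-10\right) = \left(-133\right) \left(-10\right) = 1330$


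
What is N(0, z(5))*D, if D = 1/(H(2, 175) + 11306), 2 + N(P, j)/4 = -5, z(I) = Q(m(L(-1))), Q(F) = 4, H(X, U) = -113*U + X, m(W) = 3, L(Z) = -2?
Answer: 28/8467 ≈ 0.0033070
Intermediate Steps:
H(X, U) = X - 113*U
z(I) = 4
N(P, j) = -28 (N(P, j) = -8 + 4*(-5) = -8 - 20 = -28)
D = -1/8467 (D = 1/((2 - 113*175) + 11306) = 1/((2 - 19775) + 11306) = 1/(-19773 + 11306) = 1/(-8467) = -1/8467 ≈ -0.00011811)
N(0, z(5))*D = -28*(-1/8467) = 28/8467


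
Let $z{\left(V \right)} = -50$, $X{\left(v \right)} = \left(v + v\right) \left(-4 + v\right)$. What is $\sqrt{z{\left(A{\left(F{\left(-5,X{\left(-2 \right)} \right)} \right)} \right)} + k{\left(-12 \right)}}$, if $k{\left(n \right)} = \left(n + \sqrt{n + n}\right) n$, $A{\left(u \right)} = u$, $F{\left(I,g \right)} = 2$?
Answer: $\sqrt{94 - 24 i \sqrt{6}} \approx 10.121 - 2.9042 i$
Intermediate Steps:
$X{\left(v \right)} = 2 v \left(-4 + v\right)$
$k{\left(n \right)} = n \left(n + \sqrt{2} \sqrt{n}\right)$ ($k{\left(n \right)} = \left(n + \sqrt{2 n}\right) n = \left(n + \sqrt{2} \sqrt{n}\right) n = n \left(n + \sqrt{2} \sqrt{n}\right)$)
$\sqrt{z{\left(A{\left(F{\left(-5,X{\left(-2 \right)} \right)} \right)} \right)} + k{\left(-12 \right)}} = \sqrt{-50 + \left(\left(-12\right)^{2} + \sqrt{2} \left(-12\right)^{\frac{3}{2}}\right)} = \sqrt{-50 + \left(144 + \sqrt{2} \left(- 24 i \sqrt{3}\right)\right)} = \sqrt{-50 + \left(144 - 24 i \sqrt{6}\right)} = \sqrt{94 - 24 i \sqrt{6}}$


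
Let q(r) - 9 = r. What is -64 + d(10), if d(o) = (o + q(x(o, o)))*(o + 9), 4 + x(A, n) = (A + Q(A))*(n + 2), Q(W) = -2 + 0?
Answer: 2045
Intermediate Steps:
Q(W) = -2
x(A, n) = -4 + (-2 + A)*(2 + n) (x(A, n) = -4 + (A - 2)*(n + 2) = -4 + (-2 + A)*(2 + n))
q(r) = 9 + r
d(o) = (9 + o)*(1 + o + o**2) (d(o) = (o + (9 + (-8 - 2*o + 2*o + o*o)))*(o + 9) = (o + (9 + (-8 - 2*o + 2*o + o**2)))*(9 + o) = (o + (9 + (-8 + o**2)))*(9 + o) = (o + (1 + o**2))*(9 + o) = (1 + o + o**2)*(9 + o) = (9 + o)*(1 + o + o**2))
-64 + d(10) = -64 + (9 + 10**3 + 10*10 + 10*10**2) = -64 + (9 + 1000 + 100 + 10*100) = -64 + (9 + 1000 + 100 + 1000) = -64 + 2109 = 2045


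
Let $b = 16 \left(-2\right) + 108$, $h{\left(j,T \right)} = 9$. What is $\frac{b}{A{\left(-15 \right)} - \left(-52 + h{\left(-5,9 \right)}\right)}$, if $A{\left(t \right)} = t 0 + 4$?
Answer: $\frac{76}{47} \approx 1.617$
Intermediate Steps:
$A{\left(t \right)} = 4$ ($A{\left(t \right)} = 0 + 4 = 4$)
$b = 76$ ($b = -32 + 108 = 76$)
$\frac{b}{A{\left(-15 \right)} - \left(-52 + h{\left(-5,9 \right)}\right)} = \frac{1}{4 + \left(52 - 9\right)} 76 = \frac{1}{4 + 43} \cdot 76 = \frac{1}{47} \cdot 76 = \frac{76}{47}$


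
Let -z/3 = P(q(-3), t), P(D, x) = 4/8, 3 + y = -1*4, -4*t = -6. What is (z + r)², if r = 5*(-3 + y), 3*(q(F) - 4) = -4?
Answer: 10609/4 ≈ 2652.3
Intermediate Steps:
t = 3/2 (t = -¼*(-6) = 3/2 ≈ 1.5000)
y = -7 (y = -3 - 1*4 = -3 - 4 = -7)
q(F) = 8/3 (q(F) = 4 + (⅓)*(-4) = 4 - 4/3 = 8/3)
r = -50 (r = 5*(-3 - 7) = 5*(-10) = -50)
P(D, x) = ½ (P(D, x) = 4*(⅛) = ½)
z = -3/2 (z = -3*½ = -3/2 ≈ -1.5000)
(z + r)² = (-3/2 - 50)² = (-103/2)² = 10609/4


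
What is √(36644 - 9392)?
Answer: 6*√757 ≈ 165.08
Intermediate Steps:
√(36644 - 9392) = √27252 = 6*√757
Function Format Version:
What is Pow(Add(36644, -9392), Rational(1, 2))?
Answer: Mul(6, Pow(757, Rational(1, 2))) ≈ 165.08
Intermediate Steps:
Pow(Add(36644, -9392), Rational(1, 2)) = Pow(27252, Rational(1, 2)) = Mul(6, Pow(757, Rational(1, 2)))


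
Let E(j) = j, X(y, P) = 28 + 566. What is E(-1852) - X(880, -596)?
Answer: -2446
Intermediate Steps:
X(y, P) = 594
E(-1852) - X(880, -596) = -1852 - 1*594 = -1852 - 594 = -2446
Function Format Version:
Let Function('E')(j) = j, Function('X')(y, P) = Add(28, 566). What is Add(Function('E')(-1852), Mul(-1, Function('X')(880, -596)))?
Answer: -2446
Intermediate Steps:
Function('X')(y, P) = 594
Add(Function('E')(-1852), Mul(-1, Function('X')(880, -596))) = Add(-1852, Mul(-1, 594)) = Add(-1852, -594) = -2446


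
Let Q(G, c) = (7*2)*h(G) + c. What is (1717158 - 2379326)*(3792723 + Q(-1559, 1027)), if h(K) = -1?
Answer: -2512090579648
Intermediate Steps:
Q(G, c) = -14 + c (Q(G, c) = (7*2)*(-1) + c = 14*(-1) + c = -14 + c)
(1717158 - 2379326)*(3792723 + Q(-1559, 1027)) = (1717158 - 2379326)*(3792723 + (-14 + 1027)) = -662168*(3792723 + 1013) = -662168*3793736 = -2512090579648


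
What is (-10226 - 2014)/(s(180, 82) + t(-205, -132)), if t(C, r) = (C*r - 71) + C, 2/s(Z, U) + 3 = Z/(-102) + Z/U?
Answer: -2192184/4796875 ≈ -0.45700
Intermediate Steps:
s(Z, U) = 2/(-3 - Z/102 + Z/U) (s(Z, U) = 2/(-3 + (Z/(-102) + Z/U)) = 2/(-3 + (Z*(-1/102) + Z/U)) = 2/(-3 + (-Z/102 + Z/U)) = 2/(-3 - Z/102 + Z/U))
t(C, r) = -71 + C + C*r (t(C, r) = (-71 + C*r) + C = -71 + C + C*r)
(-10226 - 2014)/(s(180, 82) + t(-205, -132)) = (-10226 - 2014)/(-204*82/(-102*180 + 306*82 + 82*180) + (-71 - 205 - 205*(-132))) = -12240/(-204*82/(-18360 + 25092 + 14760) + (-71 - 205 + 27060)) = -12240/(-204*82/21492 + 26784) = -12240/(-204*82*1/21492 + 26784) = -12240/(-1394/1791 + 26784) = -12240/47968750/1791 = -12240*1791/47968750 = -2192184/4796875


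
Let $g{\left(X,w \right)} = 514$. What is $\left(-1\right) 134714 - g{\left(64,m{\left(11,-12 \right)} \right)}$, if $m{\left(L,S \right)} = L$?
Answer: $-135228$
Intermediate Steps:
$\left(-1\right) 134714 - g{\left(64,m{\left(11,-12 \right)} \right)} = \left(-1\right) 134714 - 514 = -134714 - 514 = -135228$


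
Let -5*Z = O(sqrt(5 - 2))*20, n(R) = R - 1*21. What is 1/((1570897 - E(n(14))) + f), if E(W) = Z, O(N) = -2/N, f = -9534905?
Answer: -2986503/23784533784016 + sqrt(3)/23784533784016 ≈ -1.2556e-7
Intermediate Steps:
n(R) = -21 + R (n(R) = R - 21 = -21 + R)
Z = 8*sqrt(3)/3 (Z = -(-2/sqrt(5 - 2))*20/5 = -(-2*sqrt(3)/3)*20/5 = -(-8)*sqrt(3)/3 = 8*sqrt(3)/3 ≈ 4.6188)
E(W) = 8*sqrt(3)/3
1/((1570897 - E(n(14))) + f) = 1/((1570897 - 8*sqrt(3)/3) - 9534905) = 1/(-7964008 - 8*sqrt(3)/3)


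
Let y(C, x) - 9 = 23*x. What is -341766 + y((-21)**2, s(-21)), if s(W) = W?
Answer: -342240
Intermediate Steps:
y(C, x) = 9 + 23*x
-341766 + y((-21)**2, s(-21)) = -341766 + (9 + 23*(-21)) = -341766 + (9 - 483) = -341766 - 474 = -342240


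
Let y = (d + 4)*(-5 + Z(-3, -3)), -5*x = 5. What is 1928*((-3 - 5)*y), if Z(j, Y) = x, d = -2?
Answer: 185088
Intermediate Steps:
x = -1 (x = -1/5*5 = -1)
Z(j, Y) = -1
y = -12 (y = (-2 + 4)*(-5 - 1) = 2*(-6) = -12)
1928*((-3 - 5)*y) = 1928*((-3 - 5)*(-12)) = 1928*(-8*(-12)) = 1928*96 = 185088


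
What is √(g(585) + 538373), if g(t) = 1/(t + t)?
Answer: √81886533430/390 ≈ 733.74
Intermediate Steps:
g(t) = 1/(2*t)
√(g(585) + 538373) = √((½)/585 + 538373) = √((½)*(1/585) + 538373) = √(1/1170 + 538373) = √(629896411/1170) = √81886533430/390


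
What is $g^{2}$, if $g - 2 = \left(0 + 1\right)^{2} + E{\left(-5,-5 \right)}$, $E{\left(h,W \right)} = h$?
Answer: $4$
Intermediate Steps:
$g = -2$ ($g = 2 - \left(5 - \left(0 + 1\right)^{2}\right) = 2 - \left(5 - 1^{2}\right) = 2 + \left(1 - 5\right) = 2 - 4 = -2$)
$g^{2} = \left(-2\right)^{2} = 4$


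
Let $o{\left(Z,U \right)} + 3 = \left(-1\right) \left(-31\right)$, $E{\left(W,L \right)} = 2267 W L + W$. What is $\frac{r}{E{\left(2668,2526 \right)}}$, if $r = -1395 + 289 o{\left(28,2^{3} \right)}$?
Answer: $\frac{6697}{15278149924} \approx 4.3834 \cdot 10^{-7}$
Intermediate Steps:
$E{\left(W,L \right)} = W + 2267 L W$ ($E{\left(W,L \right)} = 2267 L W + W = W + 2267 L W$)
$o{\left(Z,U \right)} = 28$ ($o{\left(Z,U \right)} = -3 - -31 = -3 + 31 = 28$)
$r = 6697$ ($r = -1395 + 289 \cdot 28 = -1395 + 8092 = 6697$)
$\frac{r}{E{\left(2668,2526 \right)}} = \frac{6697}{2668 \left(1 + 2267 \cdot 2526\right)} = \frac{6697}{2668 \left(1 + 5726442\right)} = \frac{6697}{2668 \cdot 5726443} = \frac{6697}{15278149924}$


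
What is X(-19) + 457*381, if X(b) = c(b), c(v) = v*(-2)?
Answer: 174155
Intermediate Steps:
c(v) = -2*v
X(b) = -2*b
X(-19) + 457*381 = -2*(-19) + 457*381 = 38 + 174117 = 174155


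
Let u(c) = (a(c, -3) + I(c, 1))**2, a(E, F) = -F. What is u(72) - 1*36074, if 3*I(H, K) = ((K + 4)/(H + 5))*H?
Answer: -213759545/5929 ≈ -36053.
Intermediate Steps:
I(H, K) = H*(4 + K)/(3*(5 + H)) (I(H, K) = (((K + 4)/(H + 5))*H)/3 = (((4 + K)/(5 + H))*H)/3 = (H*(4 + K)/(5 + H))/3 = H*(4 + K)/(3*(5 + H)))
u(c) = (3 + 5*c/(3*(5 + c)))**2 (u(c) = (-1*(-3) + c*(4 + 1)/(3*(5 + c)))**2 = (3 + (1/3)*c*5/(5 + c))**2 = (3 + 5*c/(3*(5 + c)))**2)
u(72) - 1*36074 = (45 + 14*72)**2/(9*(5 + 72)**2) - 1*36074 = (1/9)*(45 + 1008)**2/77**2 - 36074 = (1/9)*(1/5929)*1053**2 - 36074 = (1/9)*(1/5929)*1108809 - 36074 = 123201/5929 - 36074 = -213759545/5929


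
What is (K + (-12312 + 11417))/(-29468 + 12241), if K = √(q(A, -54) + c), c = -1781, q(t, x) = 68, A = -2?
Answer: 895/17227 - I*√1713/17227 ≈ 0.051953 - 0.0024025*I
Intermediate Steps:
K = I*√1713 (K = √(68 - 1781) = √(-1713) = I*√1713 ≈ 41.388*I)
(K + (-12312 + 11417))/(-29468 + 12241) = (I*√1713 + (-12312 + 11417))/(-29468 + 12241) = (I*√1713 - 895)/(-17227) = (-895 + I*√1713)*(-1/17227) = 895/17227 - I*√1713/17227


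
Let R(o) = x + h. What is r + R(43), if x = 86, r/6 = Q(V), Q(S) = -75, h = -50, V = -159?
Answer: -414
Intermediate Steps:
r = -450 (r = 6*(-75) = -450)
R(o) = 36 (R(o) = 86 - 50 = 36)
r + R(43) = -450 + 36 = -414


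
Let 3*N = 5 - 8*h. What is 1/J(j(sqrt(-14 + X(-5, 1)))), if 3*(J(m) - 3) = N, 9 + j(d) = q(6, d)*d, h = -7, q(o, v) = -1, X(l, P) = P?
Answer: 9/88 ≈ 0.10227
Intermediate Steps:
j(d) = -9 - d
N = 61/3 (N = (5 - 8*(-7))/3 = (5 + 56)/3 = (1/3)*61 = 61/3 ≈ 20.333)
J(m) = 88/9 (J(m) = 3 + (1/3)*(61/3) = 3 + 61/9 = 88/9)
1/J(j(sqrt(-14 + X(-5, 1)))) = 1/(88/9) = 9/88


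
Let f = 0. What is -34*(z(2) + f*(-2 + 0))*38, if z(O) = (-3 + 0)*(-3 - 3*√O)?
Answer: -11628 - 11628*√2 ≈ -28072.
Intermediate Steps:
z(O) = 9 + 9*√O (z(O) = -3*(-3 - 3*√O) = 9 + 9*√O)
-34*(z(2) + f*(-2 + 0))*38 = -34*((9 + 9*√2) + 0*(-2 + 0))*38 = -34*((9 + 9*√2) + 0*(-2))*38 = -34*((9 + 9*√2) + 0)*38 = -34*(9 + 9*√2)*38 = (-306 - 306*√2)*38 = -11628 - 11628*√2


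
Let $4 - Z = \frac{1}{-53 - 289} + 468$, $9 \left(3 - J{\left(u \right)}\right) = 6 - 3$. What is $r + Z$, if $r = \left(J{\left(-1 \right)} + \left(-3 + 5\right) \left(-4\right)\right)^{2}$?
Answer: $- \frac{16551}{38} \approx -435.55$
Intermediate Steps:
$J{\left(u \right)} = \frac{8}{3}$ ($J{\left(u \right)} = 3 - \frac{6 - 3}{9} = 3 - \frac{1}{3} = \frac{8}{3}$)
$r = \frac{256}{9}$ ($r = \left(\frac{8}{3} + \left(-3 + 5\right) \left(-4\right)\right)^{2} = \left(\frac{8}{3} + 2 \left(-4\right)\right)^{2} = \left(\frac{8}{3} - 8\right)^{2} = \left(- \frac{16}{3}\right)^{2} = \frac{256}{9} \approx 28.444$)
$Z = - \frac{158687}{342}$ ($Z = 4 - \left(\frac{1}{-53 - 289} + 468\right) = 4 - \left(\frac{1}{-342} + 468\right) = 4 - \left(- \frac{1}{342} + 468\right) = 4 - \frac{160055}{342} = - \frac{158687}{342} \approx -464.0$)
$r + Z = \frac{256}{9} - \frac{158687}{342} = - \frac{16551}{38}$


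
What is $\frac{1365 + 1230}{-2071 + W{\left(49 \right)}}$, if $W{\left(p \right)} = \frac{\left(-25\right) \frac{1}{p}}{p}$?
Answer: $- \frac{6230595}{4972496} \approx -1.253$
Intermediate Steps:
$W{\left(p \right)} = - \frac{25}{p^{2}}$
$\frac{1365 + 1230}{-2071 + W{\left(49 \right)}} = \frac{1365 + 1230}{-2071 - \frac{25}{2401}} = \frac{2595}{-2071 - \frac{25}{2401}} = \frac{2595}{- \frac{4972496}{2401}} = 2595 \left(- \frac{2401}{4972496}\right) = - \frac{6230595}{4972496}$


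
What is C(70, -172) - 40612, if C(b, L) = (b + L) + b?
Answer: -40644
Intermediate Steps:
C(b, L) = L + 2*b (C(b, L) = (L + b) + b = L + 2*b)
C(70, -172) - 40612 = (-172 + 2*70) - 40612 = (-172 + 140) - 40612 = -32 - 40612 = -40644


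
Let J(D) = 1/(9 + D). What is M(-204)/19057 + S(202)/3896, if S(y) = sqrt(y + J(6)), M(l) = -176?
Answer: -176/19057 + sqrt(45465)/58440 ≈ -0.0055868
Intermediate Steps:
S(y) = sqrt(1/15 + y) (S(y) = sqrt(y + 1/(9 + 6)) = sqrt(y + 1/15) = sqrt(1/15 + y))
M(-204)/19057 + S(202)/3896 = -176/19057 + (sqrt(15 + 225*202)/15)/3896 = -176*1/19057 + (sqrt(15 + 45450)/15)*(1/3896) = -176/19057 + (sqrt(45465)/15)*(1/3896) = -176/19057 + sqrt(45465)/58440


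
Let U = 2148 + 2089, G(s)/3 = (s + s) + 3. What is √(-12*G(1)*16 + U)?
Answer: √1357 ≈ 36.837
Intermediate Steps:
G(s) = 9 + 6*s (G(s) = 3*((s + s) + 3) = 3*(2*s + 3) = 3*(3 + 2*s) = 9 + 6*s)
U = 4237
√(-12*G(1)*16 + U) = √(-12*(9 + 6*1)*16 + 4237) = √(-12*(9 + 6)*16 + 4237) = √(-12*15*16 + 4237) = √(-180*16 + 4237) = √(-2880 + 4237) = √1357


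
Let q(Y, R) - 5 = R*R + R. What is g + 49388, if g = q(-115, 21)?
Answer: 49855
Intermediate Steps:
q(Y, R) = 5 + R + R² (q(Y, R) = 5 + (R*R + R) = 5 + (R² + R) = 5 + (R + R²) = 5 + R + R²)
g = 467 (g = 5 + 21 + 21² = 5 + 21 + 441 = 467)
g + 49388 = 467 + 49388 = 49855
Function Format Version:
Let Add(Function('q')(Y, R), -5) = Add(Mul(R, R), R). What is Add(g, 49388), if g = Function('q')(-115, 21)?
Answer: 49855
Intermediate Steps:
Function('q')(Y, R) = Add(5, R, Pow(R, 2)) (Function('q')(Y, R) = Add(5, Add(Mul(R, R), R)) = Add(5, Add(Pow(R, 2), R)) = Add(5, Add(R, Pow(R, 2))) = Add(5, R, Pow(R, 2)))
g = 467 (g = Add(5, 21, Pow(21, 2)) = Add(5, 21, 441) = 467)
Add(g, 49388) = Add(467, 49388) = 49855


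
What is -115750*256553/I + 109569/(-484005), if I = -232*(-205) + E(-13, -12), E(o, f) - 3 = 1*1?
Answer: -217773066827101/348806270 ≈ -6.2434e+5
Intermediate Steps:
E(o, f) = 4 (E(o, f) = 3 + 1*1 = 3 + 1 = 4)
I = 47564 (I = -232*(-205) + 4 = 47560 + 4 = 47564)
-115750*256553/I + 109569/(-484005) = -115750/(47564/256553) + 109569/(-484005) = -115750/(47564*(1/256553)) + 109569*(-1/484005) = -115750/4324/23323 - 36523/161335 = -115750*23323/4324 - 36523/161335 = -1349818625/2162 - 36523/161335 = -217773066827101/348806270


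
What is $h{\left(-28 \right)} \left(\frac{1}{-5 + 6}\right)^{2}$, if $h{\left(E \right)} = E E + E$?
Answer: $756$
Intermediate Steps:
$h{\left(E \right)} = E + E^{2}$ ($h{\left(E \right)} = E^{2} + E = E + E^{2}$)
$h{\left(-28 \right)} \left(\frac{1}{-5 + 6}\right)^{2} = - 28 \left(1 - 28\right) \left(\frac{1}{-5 + 6}\right)^{2} = \left(-28\right) \left(-27\right) \left(1^{-1}\right)^{2} = 756 \cdot 1^{2} = 756 \cdot 1 = 756$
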